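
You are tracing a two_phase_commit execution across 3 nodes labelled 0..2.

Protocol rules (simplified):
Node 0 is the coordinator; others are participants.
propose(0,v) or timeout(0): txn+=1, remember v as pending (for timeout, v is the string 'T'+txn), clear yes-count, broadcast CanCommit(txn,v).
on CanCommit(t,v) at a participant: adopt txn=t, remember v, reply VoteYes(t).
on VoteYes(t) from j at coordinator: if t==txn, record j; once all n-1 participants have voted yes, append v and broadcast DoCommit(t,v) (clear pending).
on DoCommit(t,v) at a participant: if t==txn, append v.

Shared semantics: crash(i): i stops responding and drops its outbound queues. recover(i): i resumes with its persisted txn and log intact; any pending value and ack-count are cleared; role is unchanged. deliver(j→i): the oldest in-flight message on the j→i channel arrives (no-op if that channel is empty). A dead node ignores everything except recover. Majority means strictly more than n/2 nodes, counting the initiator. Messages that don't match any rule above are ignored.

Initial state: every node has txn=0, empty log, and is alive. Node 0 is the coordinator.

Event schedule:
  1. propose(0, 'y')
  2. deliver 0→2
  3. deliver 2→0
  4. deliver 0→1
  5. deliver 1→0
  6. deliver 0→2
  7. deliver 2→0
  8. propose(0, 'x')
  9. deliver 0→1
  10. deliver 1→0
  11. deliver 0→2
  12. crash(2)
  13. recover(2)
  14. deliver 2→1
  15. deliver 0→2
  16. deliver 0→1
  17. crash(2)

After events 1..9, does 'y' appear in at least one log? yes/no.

after 1 — propose(0,'y'): n0:coor/t1/[-]
after 2 — deliver 0→2: n2:part/t1/[-]
after 3 — deliver 2→0: ·
after 4 — deliver 0→1: n1:part/t1/[-]
after 5 — deliver 1→0: n0:coor/t1/[y]
after 6 — deliver 0→2: n2:part/t1/[y]
after 7 — deliver 2→0: ·
after 8 — propose(0,'x'): n0:coor/t2/[y]
after 9 — deliver 0→1: n1:part/t1/[y]

yes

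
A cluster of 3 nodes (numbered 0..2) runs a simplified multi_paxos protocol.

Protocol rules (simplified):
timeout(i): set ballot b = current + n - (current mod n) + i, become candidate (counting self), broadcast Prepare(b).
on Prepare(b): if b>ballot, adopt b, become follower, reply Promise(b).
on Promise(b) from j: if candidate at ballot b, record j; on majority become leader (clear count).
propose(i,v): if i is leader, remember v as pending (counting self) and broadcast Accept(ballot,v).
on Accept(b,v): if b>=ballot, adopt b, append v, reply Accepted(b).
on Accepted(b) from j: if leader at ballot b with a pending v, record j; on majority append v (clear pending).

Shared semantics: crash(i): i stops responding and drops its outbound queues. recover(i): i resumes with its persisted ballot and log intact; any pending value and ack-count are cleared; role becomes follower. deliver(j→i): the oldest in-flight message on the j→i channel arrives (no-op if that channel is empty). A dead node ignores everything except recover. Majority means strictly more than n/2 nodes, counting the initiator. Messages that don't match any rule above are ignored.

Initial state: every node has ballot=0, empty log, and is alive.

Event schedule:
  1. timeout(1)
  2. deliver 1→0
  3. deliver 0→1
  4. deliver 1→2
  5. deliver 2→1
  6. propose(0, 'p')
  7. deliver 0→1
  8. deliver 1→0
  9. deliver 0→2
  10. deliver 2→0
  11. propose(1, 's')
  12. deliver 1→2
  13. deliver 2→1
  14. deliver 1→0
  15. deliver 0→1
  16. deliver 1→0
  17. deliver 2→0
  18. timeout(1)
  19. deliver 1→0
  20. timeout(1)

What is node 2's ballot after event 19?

4

[1] timeout(1) → N1(cand b4 [-])
[2] deliver 1→0 → N0(foll b4 [-])
[3] deliver 0→1 → N1(lead b4 [-])
[4] deliver 1→2 → N2(foll b4 [-])
[5] deliver 2→1 → ∅
[6] propose(0,'p') → ∅
[7] deliver 0→1 → ∅
[8] deliver 1→0 → ∅
[9] deliver 0→2 → ∅
[10] deliver 2→0 → ∅
[11] propose(1,'s') → ∅
[12] deliver 1→2 → N2(foll b4 [s])
[13] deliver 2→1 → N1(lead b4 [s])
[14] deliver 1→0 → N0(foll b4 [s])
[15] deliver 0→1 → ∅
[16] deliver 1→0 → ∅
[17] deliver 2→0 → ∅
[18] timeout(1) → N1(cand b7 [s])
[19] deliver 1→0 → N0(foll b7 [s])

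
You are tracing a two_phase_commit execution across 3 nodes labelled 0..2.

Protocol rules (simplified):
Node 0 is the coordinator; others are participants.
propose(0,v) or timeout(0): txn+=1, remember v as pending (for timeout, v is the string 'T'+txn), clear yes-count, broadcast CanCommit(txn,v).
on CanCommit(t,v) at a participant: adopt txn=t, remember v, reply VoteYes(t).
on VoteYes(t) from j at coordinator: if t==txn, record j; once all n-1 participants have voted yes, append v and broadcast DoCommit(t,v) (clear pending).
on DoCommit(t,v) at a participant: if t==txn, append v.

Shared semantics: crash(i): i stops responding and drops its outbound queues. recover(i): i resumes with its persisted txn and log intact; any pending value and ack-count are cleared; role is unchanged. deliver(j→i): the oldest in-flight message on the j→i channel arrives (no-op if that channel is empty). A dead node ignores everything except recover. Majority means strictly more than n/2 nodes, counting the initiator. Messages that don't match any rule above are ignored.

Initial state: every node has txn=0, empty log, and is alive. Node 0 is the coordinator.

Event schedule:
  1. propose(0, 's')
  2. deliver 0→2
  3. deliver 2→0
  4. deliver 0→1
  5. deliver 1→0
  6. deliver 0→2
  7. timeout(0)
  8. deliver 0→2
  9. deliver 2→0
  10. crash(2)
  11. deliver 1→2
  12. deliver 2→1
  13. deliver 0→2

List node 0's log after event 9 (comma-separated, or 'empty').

1. propose(0,'s'):  <0:coor t1 ->
2. deliver 0→2:  <2:part t1 ->
3. deliver 2→0:  nop
4. deliver 0→1:  <1:part t1 ->
5. deliver 1→0:  <0:coor t1 s>
6. deliver 0→2:  <2:part t1 s>
7. timeout(0):  <0:coor t2 s>
8. deliver 0→2:  <2:part t2 s>
9. deliver 2→0:  nop

s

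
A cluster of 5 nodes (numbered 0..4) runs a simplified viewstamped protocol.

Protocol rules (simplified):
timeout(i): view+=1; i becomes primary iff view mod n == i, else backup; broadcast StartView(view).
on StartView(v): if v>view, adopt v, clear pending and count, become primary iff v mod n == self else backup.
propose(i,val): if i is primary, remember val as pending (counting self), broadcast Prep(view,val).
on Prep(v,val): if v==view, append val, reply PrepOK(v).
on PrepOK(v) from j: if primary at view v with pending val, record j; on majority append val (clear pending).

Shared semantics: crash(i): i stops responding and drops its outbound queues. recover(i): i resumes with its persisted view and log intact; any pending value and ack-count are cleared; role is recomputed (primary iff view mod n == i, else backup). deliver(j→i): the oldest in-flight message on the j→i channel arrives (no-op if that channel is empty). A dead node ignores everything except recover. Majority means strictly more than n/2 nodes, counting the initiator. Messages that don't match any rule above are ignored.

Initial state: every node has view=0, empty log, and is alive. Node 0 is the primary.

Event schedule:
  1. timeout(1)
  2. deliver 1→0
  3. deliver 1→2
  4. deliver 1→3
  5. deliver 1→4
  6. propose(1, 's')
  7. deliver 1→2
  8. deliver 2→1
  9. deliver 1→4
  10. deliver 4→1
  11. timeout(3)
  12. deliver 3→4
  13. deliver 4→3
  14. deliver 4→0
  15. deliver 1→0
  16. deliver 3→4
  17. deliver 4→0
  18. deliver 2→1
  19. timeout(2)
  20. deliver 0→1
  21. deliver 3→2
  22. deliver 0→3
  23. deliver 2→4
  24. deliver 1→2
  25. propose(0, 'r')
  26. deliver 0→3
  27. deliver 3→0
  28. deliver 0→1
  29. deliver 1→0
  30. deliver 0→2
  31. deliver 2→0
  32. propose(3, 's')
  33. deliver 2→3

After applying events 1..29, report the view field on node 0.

after 1 — timeout(1): n1:prim/v1/[-]
after 2 — deliver 1→0: n0:back/v1/[-]
after 3 — deliver 1→2: n2:back/v1/[-]
after 4 — deliver 1→3: n3:back/v1/[-]
after 5 — deliver 1→4: n4:back/v1/[-]
after 6 — propose(1,'s'): ·
after 7 — deliver 1→2: n2:back/v1/[s]
after 8 — deliver 2→1: ·
after 9 — deliver 1→4: n4:back/v1/[s]
after 10 — deliver 4→1: n1:prim/v1/[s]
after 11 — timeout(3): n3:back/v2/[-]
after 12 — deliver 3→4: n4:back/v2/[s]
after 13 — deliver 4→3: ·
after 14 — deliver 4→0: ·
after 15 — deliver 1→0: n0:back/v1/[s]
after 16 — deliver 3→4: ·
after 17 — deliver 4→0: ·
after 18 — deliver 2→1: ·
after 19 — timeout(2): n2:prim/v2/[s]
after 20 — deliver 0→1: ·
after 21 — deliver 3→2: ·
after 22 — deliver 0→3: ·
after 23 — deliver 2→4: ·
after 24 — deliver 1→2: ·
after 25 — propose(0,'r'): ·
after 26 — deliver 0→3: ·
after 27 — deliver 3→0: n0:back/v2/[s]
after 28 — deliver 0→1: ·
after 29 — deliver 1→0: ·

2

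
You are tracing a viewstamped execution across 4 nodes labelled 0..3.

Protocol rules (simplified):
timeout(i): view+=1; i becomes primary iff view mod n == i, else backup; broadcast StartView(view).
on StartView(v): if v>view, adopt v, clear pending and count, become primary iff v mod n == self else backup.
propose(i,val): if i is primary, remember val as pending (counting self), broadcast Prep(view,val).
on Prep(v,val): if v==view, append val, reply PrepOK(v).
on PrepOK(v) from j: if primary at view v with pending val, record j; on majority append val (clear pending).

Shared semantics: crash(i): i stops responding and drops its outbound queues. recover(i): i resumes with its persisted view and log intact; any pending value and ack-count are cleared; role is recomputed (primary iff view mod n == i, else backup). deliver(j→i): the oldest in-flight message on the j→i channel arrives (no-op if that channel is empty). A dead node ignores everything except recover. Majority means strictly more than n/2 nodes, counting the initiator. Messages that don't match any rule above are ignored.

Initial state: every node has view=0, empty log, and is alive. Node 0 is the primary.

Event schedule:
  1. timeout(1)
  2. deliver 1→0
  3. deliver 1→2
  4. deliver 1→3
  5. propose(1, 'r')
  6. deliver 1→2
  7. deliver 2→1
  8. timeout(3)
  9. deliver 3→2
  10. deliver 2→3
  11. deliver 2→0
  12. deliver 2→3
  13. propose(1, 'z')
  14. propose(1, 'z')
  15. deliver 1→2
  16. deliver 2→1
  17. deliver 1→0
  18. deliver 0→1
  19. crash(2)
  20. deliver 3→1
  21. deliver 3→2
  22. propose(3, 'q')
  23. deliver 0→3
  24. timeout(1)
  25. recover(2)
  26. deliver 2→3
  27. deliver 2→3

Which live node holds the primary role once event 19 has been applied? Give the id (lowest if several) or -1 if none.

1

step 1 timeout(1): 1={prim,v=1,log=-}
step 2 deliver 1→0: 0={back,v=1,log=-}
step 3 deliver 1→2: 2={back,v=1,log=-}
step 4 deliver 1→3: 3={back,v=1,log=-}
step 5 propose(1,'r'): —
step 6 deliver 1→2: 2={back,v=1,log=r}
step 7 deliver 2→1: —
step 8 timeout(3): 3={back,v=2,log=-}
step 9 deliver 3→2: 2={prim,v=2,log=r}
step 10 deliver 2→3: —
step 11 deliver 2→0: —
step 12 deliver 2→3: —
step 13 propose(1,'z'): —
step 14 propose(1,'z'): —
step 15 deliver 1→2: —
step 16 deliver 2→1: —
step 17 deliver 1→0: 0={back,v=1,log=r}
step 18 deliver 0→1: —
step 19 crash(2): 2={✗prim,v=2,log=r}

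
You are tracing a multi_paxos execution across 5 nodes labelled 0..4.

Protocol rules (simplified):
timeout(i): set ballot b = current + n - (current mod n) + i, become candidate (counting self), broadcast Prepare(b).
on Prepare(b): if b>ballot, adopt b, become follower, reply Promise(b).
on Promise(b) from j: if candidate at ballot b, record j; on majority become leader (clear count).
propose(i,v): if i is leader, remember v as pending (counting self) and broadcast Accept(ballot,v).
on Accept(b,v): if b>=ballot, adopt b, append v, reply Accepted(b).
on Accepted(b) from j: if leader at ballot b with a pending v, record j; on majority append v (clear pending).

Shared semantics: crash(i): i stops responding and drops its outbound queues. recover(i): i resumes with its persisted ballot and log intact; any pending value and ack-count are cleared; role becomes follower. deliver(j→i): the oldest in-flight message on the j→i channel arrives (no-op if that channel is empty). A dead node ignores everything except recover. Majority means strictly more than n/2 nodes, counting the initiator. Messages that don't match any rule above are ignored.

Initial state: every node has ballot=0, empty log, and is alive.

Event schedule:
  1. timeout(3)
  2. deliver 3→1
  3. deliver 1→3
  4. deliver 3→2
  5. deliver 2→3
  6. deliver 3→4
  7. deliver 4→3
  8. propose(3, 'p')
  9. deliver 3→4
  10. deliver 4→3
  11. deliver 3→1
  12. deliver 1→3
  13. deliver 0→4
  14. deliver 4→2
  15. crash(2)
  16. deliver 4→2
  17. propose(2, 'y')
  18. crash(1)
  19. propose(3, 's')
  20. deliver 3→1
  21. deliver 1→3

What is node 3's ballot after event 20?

8

after 1 — timeout(3): n3:cand/b8/[-]
after 2 — deliver 3→1: n1:foll/b8/[-]
after 3 — deliver 1→3: ·
after 4 — deliver 3→2: n2:foll/b8/[-]
after 5 — deliver 2→3: n3:lead/b8/[-]
after 6 — deliver 3→4: n4:foll/b8/[-]
after 7 — deliver 4→3: ·
after 8 — propose(3,'p'): ·
after 9 — deliver 3→4: n4:foll/b8/[p]
after 10 — deliver 4→3: ·
after 11 — deliver 3→1: n1:foll/b8/[p]
after 12 — deliver 1→3: n3:lead/b8/[p]
after 13 — deliver 0→4: ·
after 14 — deliver 4→2: ·
after 15 — crash(2): n2:✗foll/b8/[-]
after 16 — deliver 4→2: ·
after 17 — propose(2,'y'): ·
after 18 — crash(1): n1:✗foll/b8/[p]
after 19 — propose(3,'s'): ·
after 20 — deliver 3→1: ·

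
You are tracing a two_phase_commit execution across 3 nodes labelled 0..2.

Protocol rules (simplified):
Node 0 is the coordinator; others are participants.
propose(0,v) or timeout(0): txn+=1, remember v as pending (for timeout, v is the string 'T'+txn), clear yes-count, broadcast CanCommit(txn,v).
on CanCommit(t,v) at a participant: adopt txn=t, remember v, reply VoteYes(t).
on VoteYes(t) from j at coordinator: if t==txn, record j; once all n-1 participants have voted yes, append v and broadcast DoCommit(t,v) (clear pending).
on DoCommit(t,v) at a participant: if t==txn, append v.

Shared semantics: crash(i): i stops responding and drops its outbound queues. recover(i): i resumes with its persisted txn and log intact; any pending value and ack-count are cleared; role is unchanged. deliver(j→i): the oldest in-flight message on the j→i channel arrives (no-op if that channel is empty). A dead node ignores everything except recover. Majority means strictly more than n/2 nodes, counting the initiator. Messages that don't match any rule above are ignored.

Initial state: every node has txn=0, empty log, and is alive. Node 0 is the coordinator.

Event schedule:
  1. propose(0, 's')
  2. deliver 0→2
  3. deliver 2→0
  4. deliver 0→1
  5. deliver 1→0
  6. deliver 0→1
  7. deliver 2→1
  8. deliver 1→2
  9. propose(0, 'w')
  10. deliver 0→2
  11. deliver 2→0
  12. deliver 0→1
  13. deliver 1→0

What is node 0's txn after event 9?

e1 propose(0,'s'): 0[coor,t=1,-]
e2 deliver 0→2: 2[part,t=1,-]
e3 deliver 2→0: ·
e4 deliver 0→1: 1[part,t=1,-]
e5 deliver 1→0: 0[coor,t=1,s]
e6 deliver 0→1: 1[part,t=1,s]
e7 deliver 2→1: ·
e8 deliver 1→2: ·
e9 propose(0,'w'): 0[coor,t=2,s]

2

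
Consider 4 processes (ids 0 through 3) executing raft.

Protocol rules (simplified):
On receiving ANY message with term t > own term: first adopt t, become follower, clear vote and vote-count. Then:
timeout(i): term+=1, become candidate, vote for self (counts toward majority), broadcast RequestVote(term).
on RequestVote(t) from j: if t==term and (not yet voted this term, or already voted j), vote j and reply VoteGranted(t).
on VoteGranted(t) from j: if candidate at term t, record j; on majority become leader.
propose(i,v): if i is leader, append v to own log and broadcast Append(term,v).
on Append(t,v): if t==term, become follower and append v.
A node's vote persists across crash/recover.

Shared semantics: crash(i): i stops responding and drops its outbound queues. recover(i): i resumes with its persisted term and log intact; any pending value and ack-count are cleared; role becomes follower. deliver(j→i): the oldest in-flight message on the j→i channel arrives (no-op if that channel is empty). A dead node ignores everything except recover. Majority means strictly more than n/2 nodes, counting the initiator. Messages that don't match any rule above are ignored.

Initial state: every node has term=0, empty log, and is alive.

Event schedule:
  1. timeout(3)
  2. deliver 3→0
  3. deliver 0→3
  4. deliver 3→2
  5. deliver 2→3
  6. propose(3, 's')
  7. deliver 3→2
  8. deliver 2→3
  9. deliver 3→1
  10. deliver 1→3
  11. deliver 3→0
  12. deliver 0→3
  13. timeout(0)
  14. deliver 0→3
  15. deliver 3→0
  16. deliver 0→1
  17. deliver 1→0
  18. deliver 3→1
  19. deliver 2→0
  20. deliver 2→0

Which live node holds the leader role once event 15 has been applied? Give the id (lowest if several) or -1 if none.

-1

[1] timeout(3) → N3(cand t1 [-])
[2] deliver 3→0 → N0(foll t1 [-])
[3] deliver 0→3 → ∅
[4] deliver 3→2 → N2(foll t1 [-])
[5] deliver 2→3 → N3(lead t1 [-])
[6] propose(3,'s') → N3(lead t1 [s])
[7] deliver 3→2 → N2(foll t1 [s])
[8] deliver 2→3 → ∅
[9] deliver 3→1 → N1(foll t1 [-])
[10] deliver 1→3 → ∅
[11] deliver 3→0 → N0(foll t1 [s])
[12] deliver 0→3 → ∅
[13] timeout(0) → N0(cand t2 [s])
[14] deliver 0→3 → N3(foll t2 [s])
[15] deliver 3→0 → ∅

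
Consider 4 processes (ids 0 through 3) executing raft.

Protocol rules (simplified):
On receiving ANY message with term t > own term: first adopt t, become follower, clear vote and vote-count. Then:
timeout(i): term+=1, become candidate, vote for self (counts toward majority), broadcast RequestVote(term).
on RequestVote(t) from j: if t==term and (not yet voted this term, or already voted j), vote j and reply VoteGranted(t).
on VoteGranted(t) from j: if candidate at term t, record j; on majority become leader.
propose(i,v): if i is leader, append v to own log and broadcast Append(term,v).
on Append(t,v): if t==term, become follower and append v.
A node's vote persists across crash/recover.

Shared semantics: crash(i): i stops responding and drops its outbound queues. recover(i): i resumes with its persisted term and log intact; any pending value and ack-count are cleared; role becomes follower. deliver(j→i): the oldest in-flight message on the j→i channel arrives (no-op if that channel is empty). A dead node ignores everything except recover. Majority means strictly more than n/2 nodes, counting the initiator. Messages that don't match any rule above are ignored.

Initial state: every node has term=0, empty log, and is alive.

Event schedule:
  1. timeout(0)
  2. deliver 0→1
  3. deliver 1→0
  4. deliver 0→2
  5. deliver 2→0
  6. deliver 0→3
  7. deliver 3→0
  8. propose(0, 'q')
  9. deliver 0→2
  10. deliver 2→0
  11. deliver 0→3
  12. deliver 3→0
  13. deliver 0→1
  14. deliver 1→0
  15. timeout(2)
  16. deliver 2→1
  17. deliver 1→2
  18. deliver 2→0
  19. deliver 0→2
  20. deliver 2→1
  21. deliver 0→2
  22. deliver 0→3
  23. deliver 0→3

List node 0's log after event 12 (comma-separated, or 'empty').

q

[1] timeout(0) → N0(cand t1 [-])
[2] deliver 0→1 → N1(foll t1 [-])
[3] deliver 1→0 → ∅
[4] deliver 0→2 → N2(foll t1 [-])
[5] deliver 2→0 → N0(lead t1 [-])
[6] deliver 0→3 → N3(foll t1 [-])
[7] deliver 3→0 → ∅
[8] propose(0,'q') → N0(lead t1 [q])
[9] deliver 0→2 → N2(foll t1 [q])
[10] deliver 2→0 → ∅
[11] deliver 0→3 → N3(foll t1 [q])
[12] deliver 3→0 → ∅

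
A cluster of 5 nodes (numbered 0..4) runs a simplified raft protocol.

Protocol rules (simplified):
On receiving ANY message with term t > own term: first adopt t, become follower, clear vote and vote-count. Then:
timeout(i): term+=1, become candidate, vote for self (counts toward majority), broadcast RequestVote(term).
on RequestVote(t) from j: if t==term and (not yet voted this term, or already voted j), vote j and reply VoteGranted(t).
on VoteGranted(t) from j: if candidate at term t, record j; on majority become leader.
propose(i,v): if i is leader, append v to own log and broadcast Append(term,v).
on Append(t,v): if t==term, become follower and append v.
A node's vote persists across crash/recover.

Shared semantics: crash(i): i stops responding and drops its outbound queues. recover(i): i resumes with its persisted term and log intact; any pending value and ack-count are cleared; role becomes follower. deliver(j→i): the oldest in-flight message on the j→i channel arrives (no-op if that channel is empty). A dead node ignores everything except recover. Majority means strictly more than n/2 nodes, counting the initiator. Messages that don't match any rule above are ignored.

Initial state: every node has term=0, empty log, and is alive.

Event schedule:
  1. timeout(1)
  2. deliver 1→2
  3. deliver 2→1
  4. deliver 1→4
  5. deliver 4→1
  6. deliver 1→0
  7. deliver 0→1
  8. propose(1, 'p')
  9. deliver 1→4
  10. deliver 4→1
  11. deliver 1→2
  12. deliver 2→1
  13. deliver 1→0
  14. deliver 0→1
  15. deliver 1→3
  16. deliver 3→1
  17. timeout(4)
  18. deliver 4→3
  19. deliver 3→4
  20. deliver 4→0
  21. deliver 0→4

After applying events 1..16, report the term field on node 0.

1

1. timeout(1):  <1:cand t1 ->
2. deliver 1→2:  <2:foll t1 ->
3. deliver 2→1:  nop
4. deliver 1→4:  <4:foll t1 ->
5. deliver 4→1:  <1:lead t1 ->
6. deliver 1→0:  <0:foll t1 ->
7. deliver 0→1:  nop
8. propose(1,'p'):  <1:lead t1 p>
9. deliver 1→4:  <4:foll t1 p>
10. deliver 4→1:  nop
11. deliver 1→2:  <2:foll t1 p>
12. deliver 2→1:  nop
13. deliver 1→0:  <0:foll t1 p>
14. deliver 0→1:  nop
15. deliver 1→3:  <3:foll t1 ->
16. deliver 3→1:  nop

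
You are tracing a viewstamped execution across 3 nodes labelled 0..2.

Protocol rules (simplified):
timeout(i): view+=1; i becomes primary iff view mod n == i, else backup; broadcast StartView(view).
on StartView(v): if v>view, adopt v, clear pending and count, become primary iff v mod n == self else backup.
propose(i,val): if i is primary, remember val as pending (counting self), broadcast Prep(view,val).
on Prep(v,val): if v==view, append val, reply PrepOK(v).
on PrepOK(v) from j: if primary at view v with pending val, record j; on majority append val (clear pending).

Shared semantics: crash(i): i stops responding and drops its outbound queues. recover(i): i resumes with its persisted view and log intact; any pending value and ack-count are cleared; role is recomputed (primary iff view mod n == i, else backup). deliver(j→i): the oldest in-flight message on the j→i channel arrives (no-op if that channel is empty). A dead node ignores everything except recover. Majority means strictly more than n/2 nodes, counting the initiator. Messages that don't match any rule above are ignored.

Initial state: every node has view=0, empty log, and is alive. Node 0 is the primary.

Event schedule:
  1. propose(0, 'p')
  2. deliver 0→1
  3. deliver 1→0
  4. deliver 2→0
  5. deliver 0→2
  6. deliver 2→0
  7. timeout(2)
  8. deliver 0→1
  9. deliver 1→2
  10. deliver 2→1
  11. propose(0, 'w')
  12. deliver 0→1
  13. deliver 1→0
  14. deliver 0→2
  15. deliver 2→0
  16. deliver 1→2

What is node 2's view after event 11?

1

e1 propose(0,'p'): ·
e2 deliver 0→1: 1[back,v=0,p]
e3 deliver 1→0: 0[prim,v=0,p]
e4 deliver 2→0: ·
e5 deliver 0→2: 2[back,v=0,p]
e6 deliver 2→0: ·
e7 timeout(2): 2[back,v=1,p]
e8 deliver 0→1: ·
e9 deliver 1→2: ·
e10 deliver 2→1: 1[prim,v=1,p]
e11 propose(0,'w'): ·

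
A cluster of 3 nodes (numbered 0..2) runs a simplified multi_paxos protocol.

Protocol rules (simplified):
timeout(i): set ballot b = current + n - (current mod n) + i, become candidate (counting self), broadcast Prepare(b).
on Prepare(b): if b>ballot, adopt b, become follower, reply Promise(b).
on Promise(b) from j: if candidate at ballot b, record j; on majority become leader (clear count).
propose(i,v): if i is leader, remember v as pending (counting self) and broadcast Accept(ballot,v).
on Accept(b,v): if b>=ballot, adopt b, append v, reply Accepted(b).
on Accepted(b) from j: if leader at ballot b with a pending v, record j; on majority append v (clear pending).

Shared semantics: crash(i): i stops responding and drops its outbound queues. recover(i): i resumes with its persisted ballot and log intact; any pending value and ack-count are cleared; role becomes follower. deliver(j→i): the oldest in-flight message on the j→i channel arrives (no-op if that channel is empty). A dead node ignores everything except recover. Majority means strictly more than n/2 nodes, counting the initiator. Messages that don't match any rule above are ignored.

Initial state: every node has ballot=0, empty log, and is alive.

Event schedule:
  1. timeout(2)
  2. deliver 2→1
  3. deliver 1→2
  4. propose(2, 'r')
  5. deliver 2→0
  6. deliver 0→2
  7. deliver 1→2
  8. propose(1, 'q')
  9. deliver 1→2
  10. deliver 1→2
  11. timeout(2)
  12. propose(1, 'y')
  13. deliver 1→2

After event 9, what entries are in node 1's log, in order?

empty

1. timeout(2):  <2:cand b5 ->
2. deliver 2→1:  <1:foll b5 ->
3. deliver 1→2:  <2:lead b5 ->
4. propose(2,'r'):  nop
5. deliver 2→0:  <0:foll b5 ->
6. deliver 0→2:  nop
7. deliver 1→2:  nop
8. propose(1,'q'):  nop
9. deliver 1→2:  nop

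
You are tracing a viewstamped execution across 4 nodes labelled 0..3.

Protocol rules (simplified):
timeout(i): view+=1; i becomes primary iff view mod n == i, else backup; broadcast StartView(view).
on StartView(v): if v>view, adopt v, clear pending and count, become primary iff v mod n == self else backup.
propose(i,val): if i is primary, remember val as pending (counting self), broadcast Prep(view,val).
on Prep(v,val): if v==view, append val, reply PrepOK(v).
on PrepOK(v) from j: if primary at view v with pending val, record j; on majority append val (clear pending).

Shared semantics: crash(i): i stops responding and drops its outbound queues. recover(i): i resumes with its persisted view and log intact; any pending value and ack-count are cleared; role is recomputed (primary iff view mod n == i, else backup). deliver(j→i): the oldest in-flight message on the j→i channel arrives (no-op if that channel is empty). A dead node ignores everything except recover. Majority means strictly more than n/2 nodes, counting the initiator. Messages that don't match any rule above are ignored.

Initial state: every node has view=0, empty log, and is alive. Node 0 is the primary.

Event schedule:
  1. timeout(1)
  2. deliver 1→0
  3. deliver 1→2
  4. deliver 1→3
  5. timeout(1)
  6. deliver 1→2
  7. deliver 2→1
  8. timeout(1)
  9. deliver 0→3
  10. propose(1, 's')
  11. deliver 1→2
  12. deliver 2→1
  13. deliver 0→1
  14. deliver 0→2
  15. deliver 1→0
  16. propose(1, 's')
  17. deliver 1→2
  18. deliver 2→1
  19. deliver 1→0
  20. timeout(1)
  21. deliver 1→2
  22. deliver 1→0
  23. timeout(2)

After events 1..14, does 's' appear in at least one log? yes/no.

after 1 — timeout(1): n1:prim/v1/[-]
after 2 — deliver 1→0: n0:back/v1/[-]
after 3 — deliver 1→2: n2:back/v1/[-]
after 4 — deliver 1→3: n3:back/v1/[-]
after 5 — timeout(1): n1:back/v2/[-]
after 6 — deliver 1→2: n2:prim/v2/[-]
after 7 — deliver 2→1: ·
after 8 — timeout(1): n1:back/v3/[-]
after 9 — deliver 0→3: ·
after 10 — propose(1,'s'): ·
after 11 — deliver 1→2: n2:back/v3/[-]
after 12 — deliver 2→1: ·
after 13 — deliver 0→1: ·
after 14 — deliver 0→2: ·

no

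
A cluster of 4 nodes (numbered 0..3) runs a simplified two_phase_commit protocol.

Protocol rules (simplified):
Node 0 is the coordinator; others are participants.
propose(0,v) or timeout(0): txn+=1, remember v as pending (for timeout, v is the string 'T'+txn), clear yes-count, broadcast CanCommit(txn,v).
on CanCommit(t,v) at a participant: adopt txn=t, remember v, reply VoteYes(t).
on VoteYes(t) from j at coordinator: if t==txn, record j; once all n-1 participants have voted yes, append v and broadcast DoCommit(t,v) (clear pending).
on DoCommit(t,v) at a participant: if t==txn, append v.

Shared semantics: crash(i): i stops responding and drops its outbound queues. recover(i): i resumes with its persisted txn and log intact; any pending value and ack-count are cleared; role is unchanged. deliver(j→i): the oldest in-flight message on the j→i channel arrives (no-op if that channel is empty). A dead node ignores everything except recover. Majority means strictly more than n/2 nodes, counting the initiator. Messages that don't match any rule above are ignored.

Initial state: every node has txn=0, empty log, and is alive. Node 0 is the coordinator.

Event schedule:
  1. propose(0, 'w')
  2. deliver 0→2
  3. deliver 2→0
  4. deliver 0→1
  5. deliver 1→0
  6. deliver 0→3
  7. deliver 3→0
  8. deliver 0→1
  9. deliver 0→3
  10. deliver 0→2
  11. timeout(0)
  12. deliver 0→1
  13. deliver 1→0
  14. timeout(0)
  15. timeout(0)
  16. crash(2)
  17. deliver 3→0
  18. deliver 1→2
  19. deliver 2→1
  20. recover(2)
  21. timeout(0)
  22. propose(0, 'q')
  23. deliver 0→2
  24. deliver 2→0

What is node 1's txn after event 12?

1. propose(0,'w'):  <0:coor t1 ->
2. deliver 0→2:  <2:part t1 ->
3. deliver 2→0:  nop
4. deliver 0→1:  <1:part t1 ->
5. deliver 1→0:  nop
6. deliver 0→3:  <3:part t1 ->
7. deliver 3→0:  <0:coor t1 w>
8. deliver 0→1:  <1:part t1 w>
9. deliver 0→3:  <3:part t1 w>
10. deliver 0→2:  <2:part t1 w>
11. timeout(0):  <0:coor t2 w>
12. deliver 0→1:  <1:part t2 w>

2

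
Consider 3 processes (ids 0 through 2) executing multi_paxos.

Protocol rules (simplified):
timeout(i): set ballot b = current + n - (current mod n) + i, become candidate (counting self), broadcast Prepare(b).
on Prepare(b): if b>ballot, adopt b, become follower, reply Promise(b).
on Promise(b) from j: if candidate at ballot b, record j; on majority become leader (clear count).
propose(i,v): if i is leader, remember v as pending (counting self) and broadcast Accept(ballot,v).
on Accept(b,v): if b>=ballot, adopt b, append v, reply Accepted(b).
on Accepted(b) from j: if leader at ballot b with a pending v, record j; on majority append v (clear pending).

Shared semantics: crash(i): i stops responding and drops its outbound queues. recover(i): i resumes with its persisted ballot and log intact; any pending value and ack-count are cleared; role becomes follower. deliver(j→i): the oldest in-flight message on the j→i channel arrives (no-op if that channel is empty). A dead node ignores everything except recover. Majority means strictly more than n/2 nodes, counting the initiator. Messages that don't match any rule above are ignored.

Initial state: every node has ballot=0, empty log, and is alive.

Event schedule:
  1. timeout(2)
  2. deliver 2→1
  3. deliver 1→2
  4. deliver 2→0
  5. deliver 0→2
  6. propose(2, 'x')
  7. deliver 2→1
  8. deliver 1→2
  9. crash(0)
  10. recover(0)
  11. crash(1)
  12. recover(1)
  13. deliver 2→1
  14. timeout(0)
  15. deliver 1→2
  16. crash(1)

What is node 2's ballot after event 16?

5

1. timeout(2):  <2:cand b5 ->
2. deliver 2→1:  <1:foll b5 ->
3. deliver 1→2:  <2:lead b5 ->
4. deliver 2→0:  <0:foll b5 ->
5. deliver 0→2:  nop
6. propose(2,'x'):  nop
7. deliver 2→1:  <1:foll b5 x>
8. deliver 1→2:  <2:lead b5 x>
9. crash(0):  <0:✗foll b5 ->
10. recover(0):  <0:foll b5 ->
11. crash(1):  <1:✗foll b5 x>
12. recover(1):  <1:foll b5 x>
13. deliver 2→1:  nop
14. timeout(0):  <0:cand b6 ->
15. deliver 1→2:  nop
16. crash(1):  <1:✗foll b5 x>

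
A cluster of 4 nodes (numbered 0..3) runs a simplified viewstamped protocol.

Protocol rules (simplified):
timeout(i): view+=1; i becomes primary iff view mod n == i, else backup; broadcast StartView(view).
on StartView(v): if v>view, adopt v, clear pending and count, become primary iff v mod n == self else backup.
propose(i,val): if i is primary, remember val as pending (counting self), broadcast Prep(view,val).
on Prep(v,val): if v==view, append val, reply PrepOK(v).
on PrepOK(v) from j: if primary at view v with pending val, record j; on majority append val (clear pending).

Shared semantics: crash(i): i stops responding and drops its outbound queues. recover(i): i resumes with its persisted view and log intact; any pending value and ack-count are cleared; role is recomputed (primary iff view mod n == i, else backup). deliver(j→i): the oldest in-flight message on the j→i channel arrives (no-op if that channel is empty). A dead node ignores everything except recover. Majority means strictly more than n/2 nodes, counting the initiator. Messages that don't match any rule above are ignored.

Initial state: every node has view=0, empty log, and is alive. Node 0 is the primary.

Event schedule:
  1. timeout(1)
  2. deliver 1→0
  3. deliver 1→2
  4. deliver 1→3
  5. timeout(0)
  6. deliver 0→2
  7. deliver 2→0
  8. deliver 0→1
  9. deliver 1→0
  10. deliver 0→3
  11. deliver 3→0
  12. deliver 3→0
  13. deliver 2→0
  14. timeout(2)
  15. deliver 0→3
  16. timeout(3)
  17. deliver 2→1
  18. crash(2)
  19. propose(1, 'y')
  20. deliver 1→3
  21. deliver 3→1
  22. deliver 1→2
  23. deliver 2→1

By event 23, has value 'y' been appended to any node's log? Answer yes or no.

after 1 — timeout(1): n1:prim/v1/[-]
after 2 — deliver 1→0: n0:back/v1/[-]
after 3 — deliver 1→2: n2:back/v1/[-]
after 4 — deliver 1→3: n3:back/v1/[-]
after 5 — timeout(0): n0:back/v2/[-]
after 6 — deliver 0→2: n2:prim/v2/[-]
after 7 — deliver 2→0: ·
after 8 — deliver 0→1: n1:back/v2/[-]
after 9 — deliver 1→0: ·
after 10 — deliver 0→3: n3:back/v2/[-]
after 11 — deliver 3→0: ·
after 12 — deliver 3→0: ·
after 13 — deliver 2→0: ·
after 14 — timeout(2): n2:back/v3/[-]
after 15 — deliver 0→3: ·
after 16 — timeout(3): n3:prim/v3/[-]
after 17 — deliver 2→1: n1:back/v3/[-]
after 18 — crash(2): n2:✗back/v3/[-]
after 19 — propose(1,'y'): ·
after 20 — deliver 1→3: ·
after 21 — deliver 3→1: ·
after 22 — deliver 1→2: ·
after 23 — deliver 2→1: ·

no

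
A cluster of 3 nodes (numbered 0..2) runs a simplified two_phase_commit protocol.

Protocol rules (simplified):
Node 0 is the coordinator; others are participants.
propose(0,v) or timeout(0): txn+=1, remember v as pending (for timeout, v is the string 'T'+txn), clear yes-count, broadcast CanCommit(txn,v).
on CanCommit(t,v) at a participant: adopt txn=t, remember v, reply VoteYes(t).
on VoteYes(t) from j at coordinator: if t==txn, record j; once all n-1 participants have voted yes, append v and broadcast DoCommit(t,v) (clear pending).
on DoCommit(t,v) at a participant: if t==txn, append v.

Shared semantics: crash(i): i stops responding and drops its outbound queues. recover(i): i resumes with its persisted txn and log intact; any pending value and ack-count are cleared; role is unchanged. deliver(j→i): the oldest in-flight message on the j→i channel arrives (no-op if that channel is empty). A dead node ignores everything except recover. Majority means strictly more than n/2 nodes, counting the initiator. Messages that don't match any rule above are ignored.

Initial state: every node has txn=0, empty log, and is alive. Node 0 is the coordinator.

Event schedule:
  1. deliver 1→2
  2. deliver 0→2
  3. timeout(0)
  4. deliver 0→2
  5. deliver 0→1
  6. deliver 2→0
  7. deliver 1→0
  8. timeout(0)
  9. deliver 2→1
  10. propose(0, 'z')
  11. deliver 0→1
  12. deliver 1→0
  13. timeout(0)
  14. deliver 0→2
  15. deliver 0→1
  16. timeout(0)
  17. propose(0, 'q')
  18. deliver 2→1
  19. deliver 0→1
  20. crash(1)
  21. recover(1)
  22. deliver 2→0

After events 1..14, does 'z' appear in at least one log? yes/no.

no

step 1 deliver 1→2: —
step 2 deliver 0→2: —
step 3 timeout(0): 0={coor,t=1,log=-}
step 4 deliver 0→2: 2={part,t=1,log=-}
step 5 deliver 0→1: 1={part,t=1,log=-}
step 6 deliver 2→0: —
step 7 deliver 1→0: 0={coor,t=1,log=T1}
step 8 timeout(0): 0={coor,t=2,log=T1}
step 9 deliver 2→1: —
step 10 propose(0,'z'): 0={coor,t=3,log=T1}
step 11 deliver 0→1: 1={part,t=1,log=T1}
step 12 deliver 1→0: —
step 13 timeout(0): 0={coor,t=4,log=T1}
step 14 deliver 0→2: 2={part,t=1,log=T1}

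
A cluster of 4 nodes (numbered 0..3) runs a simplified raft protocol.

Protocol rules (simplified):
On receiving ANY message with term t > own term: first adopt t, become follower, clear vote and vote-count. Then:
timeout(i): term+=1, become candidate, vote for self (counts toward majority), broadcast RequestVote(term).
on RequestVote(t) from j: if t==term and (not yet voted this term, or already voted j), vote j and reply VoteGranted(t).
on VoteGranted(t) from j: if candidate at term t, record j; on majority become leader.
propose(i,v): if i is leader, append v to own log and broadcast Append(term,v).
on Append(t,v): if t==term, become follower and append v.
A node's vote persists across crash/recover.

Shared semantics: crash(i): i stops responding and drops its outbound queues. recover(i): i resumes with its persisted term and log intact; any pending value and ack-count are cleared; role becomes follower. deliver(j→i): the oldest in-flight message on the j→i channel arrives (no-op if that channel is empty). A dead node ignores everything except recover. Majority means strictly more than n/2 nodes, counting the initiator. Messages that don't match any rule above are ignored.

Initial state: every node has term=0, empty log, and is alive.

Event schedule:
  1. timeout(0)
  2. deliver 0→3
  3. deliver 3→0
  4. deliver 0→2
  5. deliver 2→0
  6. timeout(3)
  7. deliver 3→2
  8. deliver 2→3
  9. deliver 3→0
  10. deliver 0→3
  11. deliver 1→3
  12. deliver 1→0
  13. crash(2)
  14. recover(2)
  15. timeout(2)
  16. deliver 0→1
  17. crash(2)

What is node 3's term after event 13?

2

after 1 — timeout(0): n0:cand/t1/[-]
after 2 — deliver 0→3: n3:foll/t1/[-]
after 3 — deliver 3→0: ·
after 4 — deliver 0→2: n2:foll/t1/[-]
after 5 — deliver 2→0: n0:lead/t1/[-]
after 6 — timeout(3): n3:cand/t2/[-]
after 7 — deliver 3→2: n2:foll/t2/[-]
after 8 — deliver 2→3: ·
after 9 — deliver 3→0: n0:foll/t2/[-]
after 10 — deliver 0→3: n3:lead/t2/[-]
after 11 — deliver 1→3: ·
after 12 — deliver 1→0: ·
after 13 — crash(2): n2:✗foll/t2/[-]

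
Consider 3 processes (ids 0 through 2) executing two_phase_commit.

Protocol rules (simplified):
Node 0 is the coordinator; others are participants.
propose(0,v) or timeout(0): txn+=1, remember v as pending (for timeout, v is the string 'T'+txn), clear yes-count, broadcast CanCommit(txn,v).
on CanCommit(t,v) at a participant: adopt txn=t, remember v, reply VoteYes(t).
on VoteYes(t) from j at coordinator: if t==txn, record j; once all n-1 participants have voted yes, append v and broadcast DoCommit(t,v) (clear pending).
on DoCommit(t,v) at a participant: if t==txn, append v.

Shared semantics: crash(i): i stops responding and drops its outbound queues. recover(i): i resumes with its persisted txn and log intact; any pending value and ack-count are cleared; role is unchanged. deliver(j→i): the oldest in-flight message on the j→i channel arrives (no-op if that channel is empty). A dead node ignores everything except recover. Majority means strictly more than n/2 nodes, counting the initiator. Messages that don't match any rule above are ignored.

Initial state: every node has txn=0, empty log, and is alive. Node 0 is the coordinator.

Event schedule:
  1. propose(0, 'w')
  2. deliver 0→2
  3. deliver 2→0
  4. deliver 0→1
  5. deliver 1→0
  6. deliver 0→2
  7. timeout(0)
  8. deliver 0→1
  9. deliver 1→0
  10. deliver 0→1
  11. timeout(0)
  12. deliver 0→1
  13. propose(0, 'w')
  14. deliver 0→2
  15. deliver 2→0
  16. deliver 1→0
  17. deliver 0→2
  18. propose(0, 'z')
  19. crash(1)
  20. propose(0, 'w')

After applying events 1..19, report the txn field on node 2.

3

after 1 — propose(0,'w'): n0:coor/t1/[-]
after 2 — deliver 0→2: n2:part/t1/[-]
after 3 — deliver 2→0: ·
after 4 — deliver 0→1: n1:part/t1/[-]
after 5 — deliver 1→0: n0:coor/t1/[w]
after 6 — deliver 0→2: n2:part/t1/[w]
after 7 — timeout(0): n0:coor/t2/[w]
after 8 — deliver 0→1: n1:part/t1/[w]
after 9 — deliver 1→0: ·
after 10 — deliver 0→1: n1:part/t2/[w]
after 11 — timeout(0): n0:coor/t3/[w]
after 12 — deliver 0→1: n1:part/t3/[w]
after 13 — propose(0,'w'): n0:coor/t4/[w]
after 14 — deliver 0→2: n2:part/t2/[w]
after 15 — deliver 2→0: ·
after 16 — deliver 1→0: ·
after 17 — deliver 0→2: n2:part/t3/[w]
after 18 — propose(0,'z'): n0:coor/t5/[w]
after 19 — crash(1): n1:✗part/t3/[w]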